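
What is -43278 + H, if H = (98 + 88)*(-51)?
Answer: -52764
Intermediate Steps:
H = -9486 (H = 186*(-51) = -9486)
-43278 + H = -43278 - 9486 = -52764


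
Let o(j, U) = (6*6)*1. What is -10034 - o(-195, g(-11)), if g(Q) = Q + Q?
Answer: -10070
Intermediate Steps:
g(Q) = 2*Q
o(j, U) = 36 (o(j, U) = 36*1 = 36)
-10034 - o(-195, g(-11)) = -10034 - 1*36 = -10034 - 36 = -10070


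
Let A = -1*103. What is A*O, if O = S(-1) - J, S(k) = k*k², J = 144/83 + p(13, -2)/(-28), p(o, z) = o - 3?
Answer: 284589/1162 ≈ 244.91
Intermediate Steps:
p(o, z) = -3 + o
J = 1601/1162 (J = 144/83 + (-3 + 13)/(-28) = 144*(1/83) + 10*(-1/28) = 144/83 - 5/14 = 1601/1162 ≈ 1.3778)
S(k) = k³
O = -2763/1162 (O = (-1)³ - 1*1601/1162 = -1 - 1601/1162 = -2763/1162 ≈ -2.3778)
A = -103
A*O = -103*(-2763/1162) = 284589/1162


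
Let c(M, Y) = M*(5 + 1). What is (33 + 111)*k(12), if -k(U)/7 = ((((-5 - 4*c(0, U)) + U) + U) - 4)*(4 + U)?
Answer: -241920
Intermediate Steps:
c(M, Y) = 6*M (c(M, Y) = M*6 = 6*M)
k(U) = -7*(-9 + 2*U)*(4 + U) (k(U) = -7*((((-5 - 24*0) + U) + U) - 4)*(4 + U) = -7*((((-5 - 4*0) + U) + U) - 4)*(4 + U) = -7*((((-5 + 0) + U) + U) - 4)*(4 + U) = -7*(((-5 + U) + U) - 4)*(4 + U) = -7*((-5 + 2*U) - 4)*(4 + U) = -7*(-9 + 2*U)*(4 + U))
(33 + 111)*k(12) = (33 + 111)*(252 - 14*12² + 7*12) = 144*(252 - 14*144 + 84) = 144*(252 - 2016 + 84) = 144*(-1680) = -241920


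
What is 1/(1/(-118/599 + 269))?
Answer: 161013/599 ≈ 268.80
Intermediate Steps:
1/(1/(-118/599 + 269)) = 1/(1/(161013/599)) = 1/(599/161013) = 161013/599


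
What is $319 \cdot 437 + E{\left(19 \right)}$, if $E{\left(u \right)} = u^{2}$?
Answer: $139764$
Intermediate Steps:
$319 \cdot 437 + E{\left(19 \right)} = 319 \cdot 437 + 19^{2} = 139403 + 361 = 139764$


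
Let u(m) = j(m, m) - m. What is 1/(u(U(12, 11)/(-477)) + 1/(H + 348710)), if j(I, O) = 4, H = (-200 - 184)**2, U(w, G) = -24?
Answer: 78890394/311592407 ≈ 0.25318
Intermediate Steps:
H = 147456 (H = (-384)**2 = 147456)
u(m) = 4 - m
1/(u(U(12, 11)/(-477)) + 1/(H + 348710)) = 1/((4 - (-24)/(-477)) + 1/(147456 + 348710)) = 1/((4 - (-24)*(-1)/477) + 1/496166) = 1/((4 - 1*8/159) + 1/496166) = 1/((4 - 8/159) + 1/496166) = 1/(628/159 + 1/496166) = 1/(311592407/78890394) = 78890394/311592407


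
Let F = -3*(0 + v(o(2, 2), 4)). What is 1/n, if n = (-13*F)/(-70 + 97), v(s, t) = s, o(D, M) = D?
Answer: 9/26 ≈ 0.34615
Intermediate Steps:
F = -6 (F = -3*(0 + 2) = -3*2 = -6)
n = 26/9 (n = (-13*(-6))/(-70 + 97) = 78/27 = 78*(1/27) = 26/9 ≈ 2.8889)
1/n = 1/(26/9) = 9/26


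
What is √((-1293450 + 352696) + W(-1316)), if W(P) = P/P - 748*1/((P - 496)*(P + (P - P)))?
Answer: 11*I*√690777897204507/298074 ≈ 969.92*I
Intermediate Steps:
W(P) = 1 - 748/(P*(-496 + P)) (W(P) = 1 - 748*1/((-496 + P)*(P + 0)) = 1 - 748*1/(P*(-496 + P)) = 1 - 748/(P*(-496 + P)))
√((-1293450 + 352696) + W(-1316)) = √((-1293450 + 352696) + (-748 + (-1316)² - 496*(-1316))/((-1316)*(-496 - 1316))) = √(-940754 - 1/1316*(-748 + 1731856 + 652736)/(-1812)) = √(-940754 - 1/1316*(-1/1812)*2383844) = √(-940754 + 595961/596148) = √(-560828019631/596148) = 11*I*√690777897204507/298074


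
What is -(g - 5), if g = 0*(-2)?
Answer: 5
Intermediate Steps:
g = 0
-(g - 5) = -(0 - 5) = -1*(-5) = 5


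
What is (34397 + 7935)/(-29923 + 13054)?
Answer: -42332/16869 ≈ -2.5095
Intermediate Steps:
(34397 + 7935)/(-29923 + 13054) = 42332/(-16869) = 42332*(-1/16869) = -42332/16869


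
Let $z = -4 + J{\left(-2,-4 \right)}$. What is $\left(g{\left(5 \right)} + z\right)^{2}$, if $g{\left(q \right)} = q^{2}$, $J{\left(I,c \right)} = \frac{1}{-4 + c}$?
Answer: $\frac{27889}{64} \approx 435.77$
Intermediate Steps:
$z = - \frac{33}{8}$ ($z = -4 + \frac{1}{-4 - 4} = -4 + \frac{1}{-8} = -4 - \frac{1}{8} = - \frac{33}{8} \approx -4.125$)
$\left(g{\left(5 \right)} + z\right)^{2} = \left(5^{2} - \frac{33}{8}\right)^{2} = \left(25 - \frac{33}{8}\right)^{2} = \left(\frac{167}{8}\right)^{2} = \frac{27889}{64}$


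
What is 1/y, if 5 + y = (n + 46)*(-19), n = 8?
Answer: -1/1031 ≈ -0.00096993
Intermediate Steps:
y = -1031 (y = -5 + (8 + 46)*(-19) = -5 + 54*(-19) = -5 - 1026 = -1031)
1/y = 1/(-1031) = -1/1031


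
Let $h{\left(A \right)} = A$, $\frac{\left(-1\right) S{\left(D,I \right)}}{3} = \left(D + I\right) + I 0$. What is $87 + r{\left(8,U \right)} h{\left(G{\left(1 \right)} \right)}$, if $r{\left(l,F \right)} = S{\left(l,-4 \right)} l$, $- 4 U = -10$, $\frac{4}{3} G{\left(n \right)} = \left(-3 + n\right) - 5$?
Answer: $591$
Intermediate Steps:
$S{\left(D,I \right)} = - 3 D - 3 I$ ($S{\left(D,I \right)} = - 3 \left(\left(D + I\right) + I 0\right) = - 3 \left(\left(D + I\right) + 0\right) = - 3 \left(D + I\right) = - 3 D - 3 I$)
$G{\left(n \right)} = -6 + \frac{3 n}{4}$ ($G{\left(n \right)} = \frac{3 \left(\left(-3 + n\right) - 5\right)}{4} = \frac{3 \left(-8 + n\right)}{4} = -6 + \frac{3 n}{4}$)
$U = \frac{5}{2}$ ($U = \left(- \frac{1}{4}\right) \left(-10\right) = \frac{5}{2} \approx 2.5$)
$r{\left(l,F \right)} = l \left(12 - 3 l\right)$ ($r{\left(l,F \right)} = \left(- 3 l - -12\right) l = \left(- 3 l + 12\right) l = \left(12 - 3 l\right) l = l \left(12 - 3 l\right)$)
$87 + r{\left(8,U \right)} h{\left(G{\left(1 \right)} \right)} = 87 + 3 \cdot 8 \left(4 - 8\right) \left(-6 + \frac{3}{4} \cdot 1\right) = 87 + 3 \cdot 8 \left(4 - 8\right) \left(-6 + \frac{3}{4}\right) = 87 + 3 \cdot 8 \left(-4\right) \left(- \frac{21}{4}\right) = 87 - -504 = 87 + 504 = 591$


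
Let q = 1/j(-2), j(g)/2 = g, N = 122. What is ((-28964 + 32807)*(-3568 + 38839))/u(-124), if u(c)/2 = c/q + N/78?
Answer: 5286311667/38810 ≈ 1.3621e+5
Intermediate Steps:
j(g) = 2*g
q = -1/4 (q = 1/(2*(-2)) = 1/(-4) = -1/4 ≈ -0.25000)
u(c) = 122/39 - 8*c (u(c) = 2*(c/(-1/4) + 122/78) = 2*(c*(-4) + 122*(1/78)) = 2*(-4*c + 61/39) = 2*(61/39 - 4*c) = 122/39 - 8*c)
((-28964 + 32807)*(-3568 + 38839))/u(-124) = ((-28964 + 32807)*(-3568 + 38839))/(122/39 - 8*(-124)) = (3843*35271)/(122/39 + 992) = 135546453/(38810/39) = 135546453*(39/38810) = 5286311667/38810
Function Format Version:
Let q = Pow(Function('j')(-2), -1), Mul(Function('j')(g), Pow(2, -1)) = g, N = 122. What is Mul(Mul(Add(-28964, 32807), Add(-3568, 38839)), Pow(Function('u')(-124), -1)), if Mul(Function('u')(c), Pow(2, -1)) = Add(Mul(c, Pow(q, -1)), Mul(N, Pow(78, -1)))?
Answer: Rational(5286311667, 38810) ≈ 1.3621e+5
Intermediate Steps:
Function('j')(g) = Mul(2, g)
q = Rational(-1, 4) (q = Pow(Mul(2, -2), -1) = Pow(-4, -1) = Rational(-1, 4) ≈ -0.25000)
Function('u')(c) = Add(Rational(122, 39), Mul(-8, c)) (Function('u')(c) = Mul(2, Add(Mul(c, Pow(Rational(-1, 4), -1)), Mul(122, Pow(78, -1)))) = Mul(2, Add(Mul(c, -4), Mul(122, Rational(1, 78)))) = Mul(2, Add(Mul(-4, c), Rational(61, 39))) = Mul(2, Add(Rational(61, 39), Mul(-4, c))) = Add(Rational(122, 39), Mul(-8, c)))
Mul(Mul(Add(-28964, 32807), Add(-3568, 38839)), Pow(Function('u')(-124), -1)) = Mul(Mul(Add(-28964, 32807), Add(-3568, 38839)), Pow(Add(Rational(122, 39), Mul(-8, -124)), -1)) = Mul(Mul(3843, 35271), Pow(Add(Rational(122, 39), 992), -1)) = Mul(135546453, Pow(Rational(38810, 39), -1)) = Mul(135546453, Rational(39, 38810)) = Rational(5286311667, 38810)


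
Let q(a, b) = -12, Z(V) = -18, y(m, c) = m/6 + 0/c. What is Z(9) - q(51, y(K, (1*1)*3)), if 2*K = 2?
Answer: -6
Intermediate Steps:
K = 1 (K = (1/2)*2 = 1)
y(m, c) = m/6 (y(m, c) = m*(1/6) + 0 = m/6 + 0 = m/6)
Z(9) - q(51, y(K, (1*1)*3)) = -18 - 1*(-12) = -18 + 12 = -6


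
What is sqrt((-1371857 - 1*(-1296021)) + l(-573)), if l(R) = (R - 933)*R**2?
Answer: I*sqrt(494539310) ≈ 22238.0*I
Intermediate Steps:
l(R) = R**2*(-933 + R) (l(R) = (-933 + R)*R**2 = R**2*(-933 + R))
sqrt((-1371857 - 1*(-1296021)) + l(-573)) = sqrt((-1371857 - 1*(-1296021)) + (-573)**2*(-933 - 573)) = sqrt((-1371857 + 1296021) + 328329*(-1506)) = sqrt(-75836 - 494463474) = sqrt(-494539310) = I*sqrt(494539310)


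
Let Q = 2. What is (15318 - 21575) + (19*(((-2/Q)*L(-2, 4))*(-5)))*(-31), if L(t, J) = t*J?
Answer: 17303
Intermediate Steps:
L(t, J) = J*t
(15318 - 21575) + (19*(((-2/Q)*L(-2, 4))*(-5)))*(-31) = (15318 - 21575) + (19*(((-2/2)*(4*(-2)))*(-5)))*(-31) = -6257 + (19*((-2*1/2*(-8))*(-5)))*(-31) = -6257 + (19*(-1*(-8)*(-5)))*(-31) = -6257 + (19*(8*(-5)))*(-31) = -6257 + (19*(-40))*(-31) = -6257 - 760*(-31) = -6257 + 23560 = 17303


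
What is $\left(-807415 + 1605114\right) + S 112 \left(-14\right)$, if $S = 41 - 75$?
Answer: $851011$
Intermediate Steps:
$S = -34$
$\left(-807415 + 1605114\right) + S 112 \left(-14\right) = \left(-807415 + 1605114\right) + \left(-34\right) 112 \left(-14\right) = 797699 - -53312 = 797699 + 53312 = 851011$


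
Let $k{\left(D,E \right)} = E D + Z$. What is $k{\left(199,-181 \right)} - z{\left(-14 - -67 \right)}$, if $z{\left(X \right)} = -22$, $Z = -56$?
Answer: $-36053$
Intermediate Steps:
$k{\left(D,E \right)} = -56 + D E$ ($k{\left(D,E \right)} = E D - 56 = D E - 56 = -56 + D E$)
$k{\left(199,-181 \right)} - z{\left(-14 - -67 \right)} = \left(-56 + 199 \left(-181\right)\right) - -22 = \left(-56 - 36019\right) + 22 = -36075 + 22 = -36053$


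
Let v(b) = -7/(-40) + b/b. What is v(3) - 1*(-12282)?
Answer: 491327/40 ≈ 12283.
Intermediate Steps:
v(b) = 47/40 (v(b) = -7*(-1/40) + 1 = 7/40 + 1 = 47/40)
v(3) - 1*(-12282) = 47/40 - 1*(-12282) = 47/40 + 12282 = 491327/40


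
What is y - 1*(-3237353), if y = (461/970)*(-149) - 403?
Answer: 3139772811/970 ≈ 3.2369e+6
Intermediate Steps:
y = -459599/970 (y = (461*(1/970))*(-149) - 403 = (461/970)*(-149) - 403 = -68689/970 - 403 = -459599/970 ≈ -473.81)
y - 1*(-3237353) = -459599/970 - 1*(-3237353) = -459599/970 + 3237353 = 3139772811/970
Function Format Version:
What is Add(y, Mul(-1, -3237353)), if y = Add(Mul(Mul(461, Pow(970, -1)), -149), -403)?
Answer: Rational(3139772811, 970) ≈ 3.2369e+6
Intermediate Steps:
y = Rational(-459599, 970) (y = Add(Mul(Mul(461, Rational(1, 970)), -149), -403) = Add(Mul(Rational(461, 970), -149), -403) = Add(Rational(-68689, 970), -403) = Rational(-459599, 970) ≈ -473.81)
Add(y, Mul(-1, -3237353)) = Add(Rational(-459599, 970), Mul(-1, -3237353)) = Add(Rational(-459599, 970), 3237353) = Rational(3139772811, 970)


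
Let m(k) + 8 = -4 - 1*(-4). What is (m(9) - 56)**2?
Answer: 4096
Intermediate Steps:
m(k) = -8 (m(k) = -8 + (-4 - 1*(-4)) = -8 + (-4 + 4) = -8 + 0 = -8)
(m(9) - 56)**2 = (-8 - 56)**2 = (-64)**2 = 4096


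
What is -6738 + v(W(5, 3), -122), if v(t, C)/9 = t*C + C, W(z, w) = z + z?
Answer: -18816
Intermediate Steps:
W(z, w) = 2*z
v(t, C) = 9*C + 9*C*t (v(t, C) = 9*(t*C + C) = 9*(C*t + C) = 9*(C + C*t) = 9*C + 9*C*t)
-6738 + v(W(5, 3), -122) = -6738 + 9*(-122)*(1 + 2*5) = -6738 + 9*(-122)*(1 + 10) = -6738 + 9*(-122)*11 = -6738 - 12078 = -18816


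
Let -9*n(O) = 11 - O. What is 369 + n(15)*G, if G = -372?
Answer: 611/3 ≈ 203.67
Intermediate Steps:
n(O) = -11/9 + O/9 (n(O) = -(11 - O)/9 = -11/9 + O/9)
369 + n(15)*G = 369 + (-11/9 + (1/9)*15)*(-372) = 369 + (-11/9 + 5/3)*(-372) = 369 + (4/9)*(-372) = 369 - 496/3 = 611/3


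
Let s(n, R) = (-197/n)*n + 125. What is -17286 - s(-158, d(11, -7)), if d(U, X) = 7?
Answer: -17214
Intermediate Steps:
s(n, R) = -72 (s(n, R) = -197 + 125 = -72)
-17286 - s(-158, d(11, -7)) = -17286 - 1*(-72) = -17286 + 72 = -17214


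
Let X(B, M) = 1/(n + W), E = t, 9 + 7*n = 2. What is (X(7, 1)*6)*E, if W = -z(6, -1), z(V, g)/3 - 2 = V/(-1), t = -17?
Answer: -102/11 ≈ -9.2727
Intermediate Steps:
n = -1 (n = -9/7 + (⅐)*2 = -9/7 + 2/7 = -1)
E = -17
z(V, g) = 6 - 3*V (z(V, g) = 6 + 3*(V/(-1)) = 6 + 3*(V*(-1)) = 6 + 3*(-V) = 6 - 3*V)
W = 12 (W = -(6 - 3*6) = -(6 - 18) = -1*(-12) = 12)
X(B, M) = 1/11 (X(B, M) = 1/(-1 + 12) = 1/11)
(X(7, 1)*6)*E = ((1/11)*6)*(-17) = (6/11)*(-17) = -102/11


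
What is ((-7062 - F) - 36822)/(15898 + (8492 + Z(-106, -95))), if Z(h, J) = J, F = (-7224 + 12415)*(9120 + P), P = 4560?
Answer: -71056764/24295 ≈ -2924.8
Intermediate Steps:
F = 71012880 (F = (-7224 + 12415)*(9120 + 4560) = 5191*13680 = 71012880)
((-7062 - F) - 36822)/(15898 + (8492 + Z(-106, -95))) = ((-7062 - 1*71012880) - 36822)/(15898 + (8492 - 95)) = ((-7062 - 71012880) - 36822)/(15898 + 8397) = (-71019942 - 36822)/24295 = -71056764*1/24295 = -71056764/24295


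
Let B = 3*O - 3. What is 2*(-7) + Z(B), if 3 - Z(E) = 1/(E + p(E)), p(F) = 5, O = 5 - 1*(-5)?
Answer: -353/32 ≈ -11.031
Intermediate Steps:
O = 10 (O = 5 + 5 = 10)
B = 27 (B = 3*10 - 3 = 30 - 3 = 27)
Z(E) = 3 - 1/(5 + E) (Z(E) = 3 - 1/(E + 5) = 3 - 1/(5 + E))
2*(-7) + Z(B) = 2*(-7) + (14 + 3*27)/(5 + 27) = -14 + (14 + 81)/32 = -14 + (1/32)*95 = -14 + 95/32 = -353/32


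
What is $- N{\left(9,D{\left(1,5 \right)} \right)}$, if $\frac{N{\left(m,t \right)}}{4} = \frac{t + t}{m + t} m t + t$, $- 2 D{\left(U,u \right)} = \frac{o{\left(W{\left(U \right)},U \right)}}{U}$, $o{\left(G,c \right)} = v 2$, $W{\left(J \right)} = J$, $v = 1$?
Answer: $-5$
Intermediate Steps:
$o{\left(G,c \right)} = 2$ ($o{\left(G,c \right)} = 1 \cdot 2 = 2$)
$D{\left(U,u \right)} = - \frac{1}{U}$ ($D{\left(U,u \right)} = - \frac{2 \frac{1}{U}}{2} = - \frac{1}{U}$)
$N{\left(m,t \right)} = 4 t + \frac{8 m t^{2}}{m + t}$ ($N{\left(m,t \right)} = 4 \left(\frac{t + t}{m + t} m t + t\right) = 4 \left(\frac{2 t}{m + t} m t + t\right) = 4 \left(\frac{2 m t}{m + t} t + t\right) = 4 \left(\frac{2 m t^{2}}{m + t} + t\right) = 4 \left(t + \frac{2 m t^{2}}{m + t}\right) = 4 t + \frac{8 m t^{2}}{m + t}$)
$- N{\left(9,D{\left(1,5 \right)} \right)} = - \frac{4 \left(- 1^{-1}\right) \left(9 - 1^{-1} + 2 \cdot 9 \left(- 1^{-1}\right)\right)}{9 - 1^{-1}} = - \frac{4 \left(\left(-1\right) 1\right) \left(9 - 1 + 2 \cdot 9 \left(\left(-1\right) 1\right)\right)}{9 - 1} = - \frac{4 \left(-1\right) \left(9 - 1 + 2 \cdot 9 \left(-1\right)\right)}{9 - 1} = - \frac{4 \left(-1\right) \left(9 - 1 - 18\right)}{8} = - \frac{4 \left(-1\right) \left(-10\right)}{8} = \left(-1\right) 5 = -5$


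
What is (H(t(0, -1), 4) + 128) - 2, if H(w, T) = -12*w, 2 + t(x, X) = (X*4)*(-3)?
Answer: 6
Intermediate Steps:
t(x, X) = -2 - 12*X (t(x, X) = -2 + (X*4)*(-3) = -2 + (4*X)*(-3) = -2 - 12*X)
(H(t(0, -1), 4) + 128) - 2 = (-12*(-2 - 12*(-1)) + 128) - 2 = (-12*(-2 + 12) + 128) - 2 = (-12*10 + 128) - 2 = (-120 + 128) - 2 = 8 - 2 = 6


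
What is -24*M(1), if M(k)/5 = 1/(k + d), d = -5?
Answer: 30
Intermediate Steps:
M(k) = 5/(-5 + k) (M(k) = 5/(k - 5) = 5/(-5 + k))
-24*M(1) = -120/(-5 + 1) = -120/(-4) = -120*(-1)/4 = -24*(-5/4) = 30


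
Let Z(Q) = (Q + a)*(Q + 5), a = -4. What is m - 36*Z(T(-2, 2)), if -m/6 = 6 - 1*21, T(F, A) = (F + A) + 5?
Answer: -270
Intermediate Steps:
T(F, A) = 5 + A + F (T(F, A) = (A + F) + 5 = 5 + A + F)
Z(Q) = (-4 + Q)*(5 + Q) (Z(Q) = (Q - 4)*(Q + 5) = (-4 + Q)*(5 + Q))
m = 90 (m = -6*(6 - 1*21) = -6*(6 - 21) = -6*(-15) = 90)
m - 36*Z(T(-2, 2)) = 90 - 36*(-20 + (5 + 2 - 2) + (5 + 2 - 2)**2) = 90 - 36*(-20 + 5 + 5**2) = 90 - 36*(-20 + 5 + 25) = 90 - 36*10 = 90 - 360 = -270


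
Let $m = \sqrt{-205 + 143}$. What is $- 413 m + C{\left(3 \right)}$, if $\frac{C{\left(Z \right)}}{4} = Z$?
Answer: $12 - 413 i \sqrt{62} \approx 12.0 - 3252.0 i$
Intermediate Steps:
$C{\left(Z \right)} = 4 Z$
$m = i \sqrt{62}$ ($m = \sqrt{-62} = i \sqrt{62} \approx 7.874 i$)
$- 413 m + C{\left(3 \right)} = - 413 i \sqrt{62} + 4 \cdot 3 = - 413 i \sqrt{62} + 12 = 12 - 413 i \sqrt{62}$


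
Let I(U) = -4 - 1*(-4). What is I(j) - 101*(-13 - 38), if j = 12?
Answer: 5151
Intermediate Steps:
I(U) = 0 (I(U) = -4 + 4 = 0)
I(j) - 101*(-13 - 38) = 0 - 101*(-13 - 38) = 0 - 101*(-51) = 0 + 5151 = 5151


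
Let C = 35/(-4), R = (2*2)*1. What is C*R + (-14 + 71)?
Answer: 22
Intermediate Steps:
R = 4 (R = 4*1 = 4)
C = -35/4 (C = 35*(-¼) = -35/4 ≈ -8.7500)
C*R + (-14 + 71) = -35/4*4 + (-14 + 71) = -35 + 57 = 22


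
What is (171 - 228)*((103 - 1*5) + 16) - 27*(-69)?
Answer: -4635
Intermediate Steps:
(171 - 228)*((103 - 1*5) + 16) - 27*(-69) = -57*((103 - 5) + 16) + 1863 = -57*(98 + 16) + 1863 = -57*114 + 1863 = -6498 + 1863 = -4635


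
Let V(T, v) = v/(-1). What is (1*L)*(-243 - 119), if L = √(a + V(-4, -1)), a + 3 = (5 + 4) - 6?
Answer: -362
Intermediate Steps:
a = 0 (a = -3 + ((5 + 4) - 6) = -3 + (9 - 6) = -3 + 3 = 0)
V(T, v) = -v (V(T, v) = v*(-1) = -v)
L = 1 (L = √(0 - 1*(-1)) = √(0 + 1) = √1 = 1)
(1*L)*(-243 - 119) = (1*1)*(-243 - 119) = 1*(-362) = -362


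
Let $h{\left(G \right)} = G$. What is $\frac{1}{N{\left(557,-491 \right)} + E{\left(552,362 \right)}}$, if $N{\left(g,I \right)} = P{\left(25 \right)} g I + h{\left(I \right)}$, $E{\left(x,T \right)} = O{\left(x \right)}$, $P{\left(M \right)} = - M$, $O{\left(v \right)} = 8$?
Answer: $\frac{1}{6836692} \approx 1.4627 \cdot 10^{-7}$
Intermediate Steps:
$E{\left(x,T \right)} = 8$
$N{\left(g,I \right)} = I - 25 I g$ ($N{\left(g,I \right)} = \left(-1\right) 25 g I + I = - 25 g I + I = - 25 I g + I = I - 25 I g$)
$\frac{1}{N{\left(557,-491 \right)} + E{\left(552,362 \right)}} = \frac{1}{- 491 \left(1 - 13925\right) + 8} = \frac{1}{\left(-491\right) \left(-13924\right) + 8} = \frac{1}{6836684 + 8} = \frac{1}{6836692}$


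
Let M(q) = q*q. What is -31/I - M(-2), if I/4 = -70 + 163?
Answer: -49/12 ≈ -4.0833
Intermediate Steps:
I = 372 (I = 4*(-70 + 163) = 4*93 = 372)
M(q) = q²
-31/I - M(-2) = -31/372 - 1*(-2)² = -31*1/372 - 1*4 = -1/12 - 4 = -49/12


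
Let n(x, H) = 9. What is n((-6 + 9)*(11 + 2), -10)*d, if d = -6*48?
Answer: -2592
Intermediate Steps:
d = -288
n((-6 + 9)*(11 + 2), -10)*d = 9*(-288) = -2592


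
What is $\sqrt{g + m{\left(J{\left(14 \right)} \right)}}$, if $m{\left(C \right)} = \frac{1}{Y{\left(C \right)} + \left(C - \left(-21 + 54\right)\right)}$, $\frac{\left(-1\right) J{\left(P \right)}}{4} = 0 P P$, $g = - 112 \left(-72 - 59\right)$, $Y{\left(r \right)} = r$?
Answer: $\frac{5 \sqrt{639111}}{33} \approx 121.13$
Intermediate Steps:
$g = 14672$ ($g = \left(-112\right) \left(-131\right) = 14672$)
$J{\left(P \right)} = 0$ ($J{\left(P \right)} = - 4 \cdot 0 P P = - 4 \cdot 0 P = \left(-4\right) 0 = 0$)
$m{\left(C \right)} = \frac{1}{-33 + 2 C}$ ($m{\left(C \right)} = \frac{1}{C + \left(C - \left(-21 + 54\right)\right)} = \frac{1}{C + \left(C - 33\right)} = \frac{1}{C + \left(-33 + C\right)} = \frac{1}{-33 + 2 C}$)
$\sqrt{g + m{\left(J{\left(14 \right)} \right)}} = \sqrt{14672 + \frac{1}{-33 + 2 \cdot 0}} = \sqrt{14672 + \frac{1}{-33 + 0}} = \sqrt{14672 + \frac{1}{-33}} = \sqrt{14672 - \frac{1}{33}} = \sqrt{\frac{484175}{33}} = \frac{5 \sqrt{639111}}{33}$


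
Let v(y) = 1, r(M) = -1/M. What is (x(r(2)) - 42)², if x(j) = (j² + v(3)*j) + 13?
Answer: 13689/16 ≈ 855.56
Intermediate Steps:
x(j) = 13 + j + j² (x(j) = (j² + 1*j) + 13 = (j² + j) + 13 = (j + j²) + 13 = 13 + j + j²)
(x(r(2)) - 42)² = ((13 - 1/2 + (-1/2)²) - 42)² = ((13 - 1*½ + (-1*½)²) - 42)² = ((13 - ½ + (-½)²) - 42)² = ((13 - ½ + ¼) - 42)² = (51/4 - 42)² = (-117/4)² = 13689/16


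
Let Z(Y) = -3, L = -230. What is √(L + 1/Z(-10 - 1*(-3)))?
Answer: I*√2073/3 ≈ 15.177*I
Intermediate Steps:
√(L + 1/Z(-10 - 1*(-3))) = √(-230 + 1/(-3)) = √(-230 - ⅓) = √(-691/3) = I*√2073/3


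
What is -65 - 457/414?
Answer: -27367/414 ≈ -66.104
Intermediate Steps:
-65 - 457/414 = -27367/414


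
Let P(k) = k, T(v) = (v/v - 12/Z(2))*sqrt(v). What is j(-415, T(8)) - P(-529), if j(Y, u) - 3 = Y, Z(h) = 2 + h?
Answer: 117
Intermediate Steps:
T(v) = -2*sqrt(v) (T(v) = (v/v - 12/(2 + 2))*sqrt(v) = (1 - 12/4)*sqrt(v) = (1 - 12*1/4)*sqrt(v) = (1 - 3)*sqrt(v) = -2*sqrt(v))
j(Y, u) = 3 + Y
j(-415, T(8)) - P(-529) = (3 - 415) - 1*(-529) = -412 + 529 = 117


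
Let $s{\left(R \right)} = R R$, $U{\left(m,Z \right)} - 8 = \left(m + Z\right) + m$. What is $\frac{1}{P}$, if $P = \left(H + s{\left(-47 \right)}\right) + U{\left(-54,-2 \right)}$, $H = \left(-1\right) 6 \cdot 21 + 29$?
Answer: $\frac{1}{2010} \approx 0.00049751$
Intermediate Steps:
$U{\left(m,Z \right)} = 8 + Z + 2 m$ ($U{\left(m,Z \right)} = 8 + \left(\left(m + Z\right) + m\right) = 8 + \left(\left(Z + m\right) + m\right) = 8 + \left(Z + 2 m\right) = 8 + Z + 2 m$)
$H = -97$ ($H = \left(-6\right) 21 + 29 = -126 + 29 = -97$)
$s{\left(R \right)} = R^{2}$
$P = 2010$ ($P = \left(-97 + \left(-47\right)^{2}\right) + \left(8 - 2 + 2 \left(-54\right)\right) = \left(-97 + 2209\right) - 102 = 2112 - 102 = 2010$)
$\frac{1}{P} = \frac{1}{2010}$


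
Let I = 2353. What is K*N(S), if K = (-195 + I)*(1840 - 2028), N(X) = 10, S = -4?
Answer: -4057040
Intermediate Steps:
K = -405704 (K = (-195 + 2353)*(1840 - 2028) = 2158*(-188) = -405704)
K*N(S) = -405704*10 = -4057040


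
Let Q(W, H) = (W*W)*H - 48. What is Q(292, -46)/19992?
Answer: -490274/2499 ≈ -196.19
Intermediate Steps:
Q(W, H) = -48 + H*W² (Q(W, H) = W²*H - 48 = H*W² - 48 = -48 + H*W²)
Q(292, -46)/19992 = (-48 - 46*292²)/19992 = (-48 - 46*85264)*(1/19992) = (-48 - 3922144)*(1/19992) = -3922192*1/19992 = -490274/2499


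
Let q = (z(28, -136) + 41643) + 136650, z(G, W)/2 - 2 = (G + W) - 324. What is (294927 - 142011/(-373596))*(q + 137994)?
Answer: 11584970209620927/124532 ≈ 9.3028e+10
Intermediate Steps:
z(G, W) = -644 + 2*G + 2*W (z(G, W) = 4 + 2*((G + W) - 324) = 4 + 2*(-324 + G + W) = 4 + (-648 + 2*G + 2*W) = -644 + 2*G + 2*W)
q = 177433 (q = ((-644 + 2*28 + 2*(-136)) + 41643) + 136650 = ((-644 + 56 - 272) + 41643) + 136650 = (-860 + 41643) + 136650 = 40783 + 136650 = 177433)
(294927 - 142011/(-373596))*(q + 137994) = (294927 - 142011/(-373596))*(177433 + 137994) = (294927 - 142011*(-1/373596))*315427 = (294927 + 47337/124532)*315427 = (36727896501/124532)*315427 = 11584970209620927/124532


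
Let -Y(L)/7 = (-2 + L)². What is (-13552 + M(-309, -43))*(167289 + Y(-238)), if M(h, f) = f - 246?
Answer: 3265244151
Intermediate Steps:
M(h, f) = -246 + f
Y(L) = -7*(-2 + L)²
(-13552 + M(-309, -43))*(167289 + Y(-238)) = (-13552 + (-246 - 43))*(167289 - 7*(-2 - 238)²) = (-13552 - 289)*(167289 - 7*(-240)²) = -13841*(167289 - 7*57600) = -13841*(167289 - 403200) = -13841*(-235911) = 3265244151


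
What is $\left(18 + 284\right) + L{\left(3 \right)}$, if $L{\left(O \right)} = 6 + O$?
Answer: $311$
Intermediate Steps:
$\left(18 + 284\right) + L{\left(3 \right)} = \left(18 + 284\right) + \left(6 + 3\right) = 302 + 9 = 311$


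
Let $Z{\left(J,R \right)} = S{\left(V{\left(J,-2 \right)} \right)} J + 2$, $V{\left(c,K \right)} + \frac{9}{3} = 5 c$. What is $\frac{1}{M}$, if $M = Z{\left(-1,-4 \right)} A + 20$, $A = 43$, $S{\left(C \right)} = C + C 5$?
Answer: $\frac{1}{2170} \approx 0.00046083$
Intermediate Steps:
$V{\left(c,K \right)} = -3 + 5 c$
$S{\left(C \right)} = 6 C$ ($S{\left(C \right)} = C + 5 C = 6 C$)
$Z{\left(J,R \right)} = 2 + J \left(-18 + 30 J\right)$ ($Z{\left(J,R \right)} = 6 \left(-3 + 5 J\right) J + 2 = \left(-18 + 30 J\right) J + 2 = J \left(-18 + 30 J\right) + 2 = 2 + J \left(-18 + 30 J\right)$)
$M = 2170$ ($M = \left(2 - -18 + 30 \left(-1\right)^{2}\right) 43 + 20 = \left(2 + 18 + 30 \cdot 1\right) 43 + 20 = \left(2 + 18 + 30\right) 43 + 20 = 50 \cdot 43 + 20 = 2150 + 20 = 2170$)
$\frac{1}{M} = \frac{1}{2170}$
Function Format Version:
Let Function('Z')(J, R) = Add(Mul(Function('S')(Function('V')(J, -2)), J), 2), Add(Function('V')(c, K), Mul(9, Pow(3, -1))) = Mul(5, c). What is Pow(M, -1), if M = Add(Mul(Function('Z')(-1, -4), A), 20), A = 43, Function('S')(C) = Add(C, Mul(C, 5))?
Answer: Rational(1, 2170) ≈ 0.00046083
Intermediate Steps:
Function('V')(c, K) = Add(-3, Mul(5, c))
Function('S')(C) = Mul(6, C) (Function('S')(C) = Add(C, Mul(5, C)) = Mul(6, C))
Function('Z')(J, R) = Add(2, Mul(J, Add(-18, Mul(30, J)))) (Function('Z')(J, R) = Add(Mul(Mul(6, Add(-3, Mul(5, J))), J), 2) = Add(Mul(Add(-18, Mul(30, J)), J), 2) = Add(Mul(J, Add(-18, Mul(30, J))), 2) = Add(2, Mul(J, Add(-18, Mul(30, J)))))
M = 2170 (M = Add(Mul(Add(2, Mul(-18, -1), Mul(30, Pow(-1, 2))), 43), 20) = Add(Mul(Add(2, 18, Mul(30, 1)), 43), 20) = Add(Mul(Add(2, 18, 30), 43), 20) = Add(Mul(50, 43), 20) = Add(2150, 20) = 2170)
Pow(M, -1) = Pow(2170, -1) = Rational(1, 2170)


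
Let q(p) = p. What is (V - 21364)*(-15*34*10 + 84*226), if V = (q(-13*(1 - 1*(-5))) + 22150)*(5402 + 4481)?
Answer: 3028325487408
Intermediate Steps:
V = 218137576 (V = (-13*(1 - 1*(-5)) + 22150)*(5402 + 4481) = (-13*(1 + 5) + 22150)*9883 = (-13*6 + 22150)*9883 = (-78 + 22150)*9883 = 22072*9883 = 218137576)
(V - 21364)*(-15*34*10 + 84*226) = (218137576 - 21364)*(-15*34*10 + 84*226) = 218116212*(-510*10 + 18984) = 218116212*(-5100 + 18984) = 218116212*13884 = 3028325487408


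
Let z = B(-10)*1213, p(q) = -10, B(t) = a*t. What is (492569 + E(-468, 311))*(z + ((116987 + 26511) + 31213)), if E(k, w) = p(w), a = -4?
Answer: 109954438129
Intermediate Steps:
B(t) = -4*t
z = 48520 (z = -4*(-10)*1213 = 40*1213 = 48520)
E(k, w) = -10
(492569 + E(-468, 311))*(z + ((116987 + 26511) + 31213)) = (492569 - 10)*(48520 + ((116987 + 26511) + 31213)) = 492559*(48520 + (143498 + 31213)) = 492559*(48520 + 174711) = 492559*223231 = 109954438129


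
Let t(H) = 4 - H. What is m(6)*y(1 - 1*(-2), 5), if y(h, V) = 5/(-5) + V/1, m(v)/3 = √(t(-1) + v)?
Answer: 12*√11 ≈ 39.799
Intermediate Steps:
m(v) = 3*√(5 + v) (m(v) = 3*√((4 - 1*(-1)) + v) = 3*√((4 + 1) + v) = 3*√(5 + v))
y(h, V) = -1 + V (y(h, V) = 5*(-⅕) + V*1 = -1 + V)
m(6)*y(1 - 1*(-2), 5) = (3*√(5 + 6))*(-1 + 5) = (3*√11)*4 = 12*√11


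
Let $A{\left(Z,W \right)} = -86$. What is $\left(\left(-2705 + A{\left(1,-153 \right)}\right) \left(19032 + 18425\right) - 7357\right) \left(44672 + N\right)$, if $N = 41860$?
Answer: $-9046907101008$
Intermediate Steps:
$\left(\left(-2705 + A{\left(1,-153 \right)}\right) \left(19032 + 18425\right) - 7357\right) \left(44672 + N\right) = \left(\left(-2705 - 86\right) \left(19032 + 18425\right) - 7357\right) \left(44672 + 41860\right) = \left(\left(-2791\right) 37457 - 7357\right) 86532 = \left(-104542487 - 7357\right) 86532 = \left(-104549844\right) 86532 = -9046907101008$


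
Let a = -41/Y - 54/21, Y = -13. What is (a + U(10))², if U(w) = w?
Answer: 927369/8281 ≈ 111.99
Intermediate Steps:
a = 53/91 (a = -41/(-13) - 54/21 = -41*(-1/13) - 54*1/21 = 41/13 - 18/7 = 53/91 ≈ 0.58242)
(a + U(10))² = (53/91 + 10)² = (963/91)² = 927369/8281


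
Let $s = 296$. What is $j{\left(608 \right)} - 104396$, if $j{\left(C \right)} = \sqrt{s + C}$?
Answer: $-104396 + 2 \sqrt{226} \approx -1.0437 \cdot 10^{5}$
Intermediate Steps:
$j{\left(C \right)} = \sqrt{296 + C}$
$j{\left(608 \right)} - 104396 = \sqrt{296 + 608} - 104396 = \sqrt{904} - 104396 = 2 \sqrt{226} - 104396 = -104396 + 2 \sqrt{226}$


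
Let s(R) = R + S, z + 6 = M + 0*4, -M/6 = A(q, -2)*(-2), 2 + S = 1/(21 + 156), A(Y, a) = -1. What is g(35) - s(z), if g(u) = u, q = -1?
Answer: 9734/177 ≈ 54.994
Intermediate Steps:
S = -353/177 (S = -2 + 1/(21 + 156) = -2 + 1/177 = -353/177 ≈ -1.9944)
M = -12 (M = -(-6)*(-2) = -6*2 = -12)
z = -18 (z = -6 + (-12 + 0*4) = -6 + (-12 + 0) = -6 - 12 = -18)
s(R) = -353/177 + R (s(R) = R - 353/177 = -353/177 + R)
g(35) - s(z) = 35 - (-353/177 - 18) = 35 - 1*(-3539/177) = 35 + 3539/177 = 9734/177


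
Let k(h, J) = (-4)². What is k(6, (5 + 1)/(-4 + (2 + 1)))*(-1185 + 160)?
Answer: -16400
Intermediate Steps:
k(h, J) = 16
k(6, (5 + 1)/(-4 + (2 + 1)))*(-1185 + 160) = 16*(-1185 + 160) = 16*(-1025) = -16400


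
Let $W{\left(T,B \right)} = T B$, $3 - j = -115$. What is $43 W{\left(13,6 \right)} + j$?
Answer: $3472$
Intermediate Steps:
$j = 118$ ($j = 3 - -115 = 3 + 115 = 118$)
$W{\left(T,B \right)} = B T$
$43 W{\left(13,6 \right)} + j = 43 \cdot 6 \cdot 13 + 118 = 43 \cdot 78 + 118 = 3354 + 118 = 3472$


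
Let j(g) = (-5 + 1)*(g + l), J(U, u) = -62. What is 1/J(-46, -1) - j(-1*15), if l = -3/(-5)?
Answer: -17861/310 ≈ -57.616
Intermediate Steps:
l = ⅗ (l = -3*(-⅕) = ⅗ ≈ 0.60000)
j(g) = -12/5 - 4*g (j(g) = (-5 + 1)*(g + ⅗) = -4*(⅗ + g) = -12/5 - 4*g)
1/J(-46, -1) - j(-1*15) = 1/(-62) - (-12/5 - (-4)*15) = -1/62 - (-12/5 - 4*(-15)) = -1/62 - (-12/5 + 60) = -1/62 - 1*288/5 = -1/62 - 288/5 = -17861/310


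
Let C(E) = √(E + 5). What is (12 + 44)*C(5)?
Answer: 56*√10 ≈ 177.09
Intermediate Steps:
C(E) = √(5 + E)
(12 + 44)*C(5) = (12 + 44)*√(5 + 5) = 56*√10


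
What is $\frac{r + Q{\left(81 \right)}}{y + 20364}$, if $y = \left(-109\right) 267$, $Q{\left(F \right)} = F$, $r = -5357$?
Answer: $\frac{5276}{8739} \approx 0.60373$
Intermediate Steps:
$y = -29103$
$\frac{r + Q{\left(81 \right)}}{y + 20364} = \frac{-5357 + 81}{-29103 + 20364} = - \frac{5276}{-8739} = \left(-5276\right) \left(- \frac{1}{8739}\right) = \frac{5276}{8739}$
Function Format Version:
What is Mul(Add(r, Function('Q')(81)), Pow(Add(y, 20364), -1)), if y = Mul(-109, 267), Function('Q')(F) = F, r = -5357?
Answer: Rational(5276, 8739) ≈ 0.60373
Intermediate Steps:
y = -29103
Mul(Add(r, Function('Q')(81)), Pow(Add(y, 20364), -1)) = Mul(Add(-5357, 81), Pow(Add(-29103, 20364), -1)) = Mul(-5276, Pow(-8739, -1)) = Mul(-5276, Rational(-1, 8739)) = Rational(5276, 8739)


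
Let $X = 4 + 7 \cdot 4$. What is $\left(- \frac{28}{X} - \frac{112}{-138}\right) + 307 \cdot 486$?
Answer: $\frac{82359469}{552} \approx 1.492 \cdot 10^{5}$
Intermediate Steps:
$X = 32$ ($X = 4 + 28 = 32$)
$\left(- \frac{28}{X} - \frac{112}{-138}\right) + 307 \cdot 486 = \left(- \frac{28}{32} - \frac{112}{-138}\right) + 307 \cdot 486 = \left(\left(-28\right) \frac{1}{32} - - \frac{56}{69}\right) + 149202 = \left(- \frac{7}{8} + \frac{56}{69}\right) + 149202 = - \frac{35}{552} + 149202 = \frac{82359469}{552}$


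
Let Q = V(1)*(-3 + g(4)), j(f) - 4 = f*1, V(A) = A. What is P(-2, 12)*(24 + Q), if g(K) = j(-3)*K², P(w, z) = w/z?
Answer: -37/6 ≈ -6.1667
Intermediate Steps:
j(f) = 4 + f (j(f) = 4 + f*1 = 4 + f)
g(K) = K² (g(K) = (4 - 3)*K² = 1*K² = K²)
Q = 13 (Q = 1*(-3 + 4²) = 1*(-3 + 16) = 1*13 = 13)
P(-2, 12)*(24 + Q) = (-2/12)*(24 + 13) = -2*1/12*37 = -⅙*37 = -37/6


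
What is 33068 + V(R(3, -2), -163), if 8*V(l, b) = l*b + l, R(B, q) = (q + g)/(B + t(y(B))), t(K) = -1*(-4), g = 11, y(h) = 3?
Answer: 925175/28 ≈ 33042.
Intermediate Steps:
t(K) = 4
R(B, q) = (11 + q)/(4 + B) (R(B, q) = (q + 11)/(B + 4) = (11 + q)/(4 + B))
V(l, b) = l/8 + b*l/8 (V(l, b) = (l*b + l)/8 = (b*l + l)/8 = (l + b*l)/8 = l/8 + b*l/8)
33068 + V(R(3, -2), -163) = 33068 + ((11 - 2)/(4 + 3))*(1 - 163)/8 = 33068 + (⅛)*(9/7)*(-162) = 33068 - 729/28 = 925175/28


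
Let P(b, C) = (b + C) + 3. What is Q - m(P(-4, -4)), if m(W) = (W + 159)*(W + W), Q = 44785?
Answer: 46325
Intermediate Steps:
P(b, C) = 3 + C + b (P(b, C) = (C + b) + 3 = 3 + C + b)
m(W) = 2*W*(159 + W) (m(W) = (159 + W)*(2*W) = 2*W*(159 + W))
Q - m(P(-4, -4)) = 44785 - 2*(3 - 4 - 4)*(159 + (3 - 4 - 4)) = 44785 - 2*(-5)*(159 - 5) = 44785 - 2*(-5)*154 = 44785 - 1*(-1540) = 44785 + 1540 = 46325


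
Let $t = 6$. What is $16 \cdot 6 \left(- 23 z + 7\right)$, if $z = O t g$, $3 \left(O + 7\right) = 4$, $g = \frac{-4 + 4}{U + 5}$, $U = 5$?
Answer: $672$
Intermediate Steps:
$g = 0$ ($g = \frac{-4 + 4}{5 + 5} = \frac{0}{10} = 0 \cdot \frac{1}{10} = 0$)
$O = - \frac{17}{3}$ ($O = -7 + \frac{1}{3} \cdot 4 = -7 + \frac{4}{3} = - \frac{17}{3} \approx -5.6667$)
$z = 0$ ($z = \left(- \frac{17}{3}\right) 6 \cdot 0 = \left(-34\right) 0 = 0$)
$16 \cdot 6 \left(- 23 z + 7\right) = 16 \cdot 6 \left(\left(-23\right) 0 + 7\right) = 96 \left(0 + 7\right) = 96 \cdot 7 = 672$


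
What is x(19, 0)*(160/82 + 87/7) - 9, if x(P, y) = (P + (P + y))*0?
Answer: -9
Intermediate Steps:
x(P, y) = 0 (x(P, y) = (y + 2*P)*0 = 0)
x(19, 0)*(160/82 + 87/7) - 9 = 0*(160/82 + 87/7) - 9 = 0*(160*(1/82) + 87*(⅐)) - 9 = 0*(80/41 + 87/7) - 9 = 0*(4127/287) - 9 = 0 - 9 = -9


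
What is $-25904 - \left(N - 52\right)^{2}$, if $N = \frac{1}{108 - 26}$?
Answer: $- \frac{192351665}{6724} \approx -28607.0$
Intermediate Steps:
$N = \frac{1}{82} \approx 0.012195$
$-25904 - \left(N - 52\right)^{2} = -25904 - \left(\frac{1}{82} - 52\right)^{2} = -25904 - \left(- \frac{4263}{82}\right)^{2} = -25904 - \frac{18173169}{6724} = - \frac{192351665}{6724}$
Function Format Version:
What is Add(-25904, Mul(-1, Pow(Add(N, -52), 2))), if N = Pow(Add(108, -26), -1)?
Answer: Rational(-192351665, 6724) ≈ -28607.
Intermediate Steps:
N = Rational(1, 82) (N = Pow(82, -1) = Rational(1, 82) ≈ 0.012195)
Add(-25904, Mul(-1, Pow(Add(N, -52), 2))) = Add(-25904, Mul(-1, Pow(Add(Rational(1, 82), -52), 2))) = Add(-25904, Mul(-1, Pow(Rational(-4263, 82), 2))) = Add(-25904, Mul(-1, Rational(18173169, 6724))) = Add(-25904, Rational(-18173169, 6724)) = Rational(-192351665, 6724)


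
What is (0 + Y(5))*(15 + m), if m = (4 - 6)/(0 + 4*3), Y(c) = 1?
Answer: 89/6 ≈ 14.833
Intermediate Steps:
m = -⅙ (m = -2/(0 + 12) = -2/12 = -2*1/12 = -⅙ ≈ -0.16667)
(0 + Y(5))*(15 + m) = (0 + 1)*(15 - ⅙) = 1*(89/6) = 89/6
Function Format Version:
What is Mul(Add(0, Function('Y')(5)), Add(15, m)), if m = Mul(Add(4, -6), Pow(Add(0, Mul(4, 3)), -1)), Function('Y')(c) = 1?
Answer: Rational(89, 6) ≈ 14.833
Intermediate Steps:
m = Rational(-1, 6) (m = Mul(-2, Pow(Add(0, 12), -1)) = Mul(-2, Pow(12, -1)) = Mul(-2, Rational(1, 12)) = Rational(-1, 6) ≈ -0.16667)
Mul(Add(0, Function('Y')(5)), Add(15, m)) = Mul(Add(0, 1), Add(15, Rational(-1, 6))) = Mul(1, Rational(89, 6)) = Rational(89, 6)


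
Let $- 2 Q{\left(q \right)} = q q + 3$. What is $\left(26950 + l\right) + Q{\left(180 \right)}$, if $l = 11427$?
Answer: $\frac{44351}{2} \approx 22176.0$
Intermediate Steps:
$Q{\left(q \right)} = - \frac{3}{2} - \frac{q^{2}}{2}$ ($Q{\left(q \right)} = - \frac{q q + 3}{2} = - \frac{q^{2} + 3}{2} = - \frac{3 + q^{2}}{2} = - \frac{3}{2} - \frac{q^{2}}{2}$)
$\left(26950 + l\right) + Q{\left(180 \right)} = \left(26950 + 11427\right) - \left(\frac{3}{2} + \frac{180^{2}}{2}\right) = 38377 - \frac{32403}{2} = \frac{44351}{2}$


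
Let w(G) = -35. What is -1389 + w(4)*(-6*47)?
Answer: 8481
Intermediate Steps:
-1389 + w(4)*(-6*47) = -1389 - (-210)*47 = -1389 - 35*(-282) = -1389 + 9870 = 8481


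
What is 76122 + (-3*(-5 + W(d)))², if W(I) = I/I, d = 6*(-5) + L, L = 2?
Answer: 76266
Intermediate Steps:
d = -28 (d = 6*(-5) + 2 = -30 + 2 = -28)
W(I) = 1
76122 + (-3*(-5 + W(d)))² = 76122 + (-3*(-5 + 1))² = 76122 + (-3*(-4))² = 76122 + 12² = 76122 + 144 = 76266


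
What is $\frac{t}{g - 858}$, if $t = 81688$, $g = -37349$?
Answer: $- \frac{81688}{38207} \approx -2.138$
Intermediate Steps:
$\frac{t}{g - 858} = \frac{81688}{-37349 - 858} = \frac{81688}{-38207} = 81688 \left(- \frac{1}{38207}\right) = - \frac{81688}{38207}$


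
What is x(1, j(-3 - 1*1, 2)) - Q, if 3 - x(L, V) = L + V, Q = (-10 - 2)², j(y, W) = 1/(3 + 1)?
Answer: -569/4 ≈ -142.25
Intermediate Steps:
j(y, W) = ¼ (j(y, W) = 1/4 = ¼)
Q = 144 (Q = (-12)² = 144)
x(L, V) = 3 - L - V (x(L, V) = 3 - (L + V) = 3 + (-L - V) = 3 - L - V)
x(1, j(-3 - 1*1, 2)) - Q = (3 - 1*1 - 1*¼) - 1*144 = (3 - 1 - ¼) - 144 = 7/4 - 144 = -569/4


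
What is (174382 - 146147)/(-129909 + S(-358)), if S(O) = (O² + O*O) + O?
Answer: 28235/126061 ≈ 0.22398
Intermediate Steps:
S(O) = O + 2*O² (S(O) = (O² + O²) + O = 2*O² + O = O + 2*O²)
(174382 - 146147)/(-129909 + S(-358)) = (174382 - 146147)/(-129909 - 358*(1 + 2*(-358))) = 28235/(-129909 - 358*(1 - 716)) = 28235/(-129909 - 358*(-715)) = 28235/(-129909 + 255970) = 28235/126061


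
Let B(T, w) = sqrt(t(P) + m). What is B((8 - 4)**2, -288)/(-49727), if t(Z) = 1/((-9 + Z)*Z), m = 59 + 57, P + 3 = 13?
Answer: -3*sqrt(1290)/497270 ≈ -0.00021668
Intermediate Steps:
P = 10 (P = -3 + 13 = 10)
m = 116
t(Z) = 1/(Z*(-9 + Z))
B(T, w) = 3*sqrt(1290)/10 (B(T, w) = sqrt(1/(10*(-9 + 10)) + 116) = sqrt((1/10)/1 + 116) = sqrt((1/10)*1 + 116) = sqrt(1/10 + 116) = sqrt(1161/10) = 3*sqrt(1290)/10)
B((8 - 4)**2, -288)/(-49727) = (3*sqrt(1290)/10)/(-49727) = (3*sqrt(1290)/10)*(-1/49727) = -3*sqrt(1290)/497270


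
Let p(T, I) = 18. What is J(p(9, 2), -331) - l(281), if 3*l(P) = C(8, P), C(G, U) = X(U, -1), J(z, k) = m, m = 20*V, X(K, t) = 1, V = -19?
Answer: -1141/3 ≈ -380.33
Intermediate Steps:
m = -380 (m = 20*(-19) = -380)
J(z, k) = -380
C(G, U) = 1
l(P) = ⅓ (l(P) = (⅓)*1 = ⅓)
J(p(9, 2), -331) - l(281) = -380 - 1*⅓ = -380 - ⅓ = -1141/3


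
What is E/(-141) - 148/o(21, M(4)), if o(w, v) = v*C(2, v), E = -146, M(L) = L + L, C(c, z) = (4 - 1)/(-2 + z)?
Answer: -5071/141 ≈ -35.965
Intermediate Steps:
C(c, z) = 3/(-2 + z)
M(L) = 2*L
o(w, v) = 3*v/(-2 + v) (o(w, v) = v*(3/(-2 + v)) = 3*v/(-2 + v))
E/(-141) - 148/o(21, M(4)) = -146/(-141) - 148/(3*(2*4)/(-2 + 2*4)) = -146*(-1/141) - 148/(3*8/(-2 + 8)) = 146/141 - 148/(3*8/6) = 146/141 - 148/(3*8*(1/6)) = 146/141 - 148/4 = 146/141 - 148*1/4 = 146/141 - 37 = -5071/141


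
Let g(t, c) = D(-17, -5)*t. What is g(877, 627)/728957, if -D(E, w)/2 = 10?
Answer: -17540/728957 ≈ -0.024062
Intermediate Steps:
D(E, w) = -20 (D(E, w) = -2*10 = -20)
g(t, c) = -20*t
g(877, 627)/728957 = -20*877/728957 = -17540*1/728957 = -17540/728957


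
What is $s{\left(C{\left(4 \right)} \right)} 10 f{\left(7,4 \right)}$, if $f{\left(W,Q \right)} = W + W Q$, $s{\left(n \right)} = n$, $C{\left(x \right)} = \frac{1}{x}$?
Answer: $\frac{175}{2} \approx 87.5$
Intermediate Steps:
$f{\left(W,Q \right)} = W + Q W$
$s{\left(C{\left(4 \right)} \right)} 10 f{\left(7,4 \right)} = \frac{1}{4} \cdot 10 \cdot 7 \left(1 + 4\right) = \frac{1}{4} \cdot 10 \cdot 7 \cdot 5 = \frac{5}{2} \cdot 35 = \frac{175}{2}$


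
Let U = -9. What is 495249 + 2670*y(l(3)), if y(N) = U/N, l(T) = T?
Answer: 487239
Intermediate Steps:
y(N) = -9/N
495249 + 2670*y(l(3)) = 495249 + 2670*(-9/3) = 495249 + 2670*(-9*⅓) = 495249 + 2670*(-3) = 495249 - 8010 = 487239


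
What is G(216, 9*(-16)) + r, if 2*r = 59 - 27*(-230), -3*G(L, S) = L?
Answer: 6125/2 ≈ 3062.5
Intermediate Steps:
G(L, S) = -L/3
r = 6269/2 (r = (59 - 27*(-230))/2 = (59 + 6210)/2 = (½)*6269 = 6269/2 ≈ 3134.5)
G(216, 9*(-16)) + r = -⅓*216 + 6269/2 = -72 + 6269/2 = 6125/2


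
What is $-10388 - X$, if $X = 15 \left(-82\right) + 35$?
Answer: $-9193$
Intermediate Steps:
$X = -1195$ ($X = -1230 + 35 = -1195$)
$-10388 - X = -10388 - -1195 = -10388 + 1195 = -9193$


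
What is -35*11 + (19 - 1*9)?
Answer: -375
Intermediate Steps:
-35*11 + (19 - 1*9) = -385 + (19 - 9) = -385 + 10 = -375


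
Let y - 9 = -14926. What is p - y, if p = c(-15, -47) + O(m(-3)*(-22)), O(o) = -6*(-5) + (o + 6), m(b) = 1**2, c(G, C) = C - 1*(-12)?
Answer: 14896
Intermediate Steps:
y = -14917 (y = 9 - 14926 = -14917)
c(G, C) = 12 + C (c(G, C) = C + 12 = 12 + C)
m(b) = 1
O(o) = 36 + o (O(o) = 30 + (6 + o) = 36 + o)
p = -21 (p = (12 - 47) + (36 + 1*(-22)) = -35 + (36 - 22) = -35 + 14 = -21)
p - y = -21 - 1*(-14917) = -21 + 14917 = 14896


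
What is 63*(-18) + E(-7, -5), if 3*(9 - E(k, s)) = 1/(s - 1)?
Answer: -20249/18 ≈ -1124.9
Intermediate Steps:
E(k, s) = 9 - 1/(3*(-1 + s)) (E(k, s) = 9 - 1/(3*(s - 1)) = 9 - 1/(3*(-1 + s)))
63*(-18) + E(-7, -5) = 63*(-18) + (-28 + 27*(-5))/(3*(-1 - 5)) = -1134 + (1/3)*(-28 - 135)/(-6) = -1134 + (1/3)*(-1/6)*(-163) = -1134 + 163/18 = -20249/18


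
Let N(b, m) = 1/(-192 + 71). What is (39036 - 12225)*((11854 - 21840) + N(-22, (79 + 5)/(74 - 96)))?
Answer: -32395918977/121 ≈ -2.6773e+8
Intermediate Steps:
N(b, m) = -1/121 (N(b, m) = 1/(-121) = -1/121)
(39036 - 12225)*((11854 - 21840) + N(-22, (79 + 5)/(74 - 96))) = (39036 - 12225)*((11854 - 21840) - 1/121) = 26811*(-9986 - 1/121) = 26811*(-1208307/121) = -32395918977/121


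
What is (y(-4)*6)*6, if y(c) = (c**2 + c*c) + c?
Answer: 1008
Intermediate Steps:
y(c) = c + 2*c**2 (y(c) = (c**2 + c**2) + c = 2*c**2 + c = c + 2*c**2)
(y(-4)*6)*6 = (-4*(1 + 2*(-4))*6)*6 = (-4*(1 - 8)*6)*6 = (-4*(-7)*6)*6 = (28*6)*6 = 168*6 = 1008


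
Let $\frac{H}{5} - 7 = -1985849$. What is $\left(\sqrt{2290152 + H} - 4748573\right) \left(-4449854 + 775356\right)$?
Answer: $17448621991354 - 3674498 i \sqrt{7639058} \approx 1.7449 \cdot 10^{13} - 1.0156 \cdot 10^{10} i$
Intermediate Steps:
$H = -9929210$ ($H = 35 + 5 \left(-1985849\right) = 35 - 9929245 = -9929210$)
$\left(\sqrt{2290152 + H} - 4748573\right) \left(-4449854 + 775356\right) = \left(\sqrt{2290152 - 9929210} - 4748573\right) \left(-4449854 + 775356\right) = \left(\sqrt{-7639058} - 4748573\right) \left(-3674498\right) = \left(i \sqrt{7639058} - 4748573\right) \left(-3674498\right) = \left(-4748573 + i \sqrt{7639058}\right) \left(-3674498\right) = 17448621991354 - 3674498 i \sqrt{7639058}$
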